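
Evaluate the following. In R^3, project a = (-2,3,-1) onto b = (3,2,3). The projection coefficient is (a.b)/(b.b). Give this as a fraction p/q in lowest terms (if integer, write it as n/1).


Projection coefficient = (a . b) / (b . b)
a . b = (-2)*3 + 3*2 + (-1)*3
= -6 + 6 + (-3) = -3
b . b = 3^2 + 2^2 + 3^2
= 9 + 4 + 9 = 22
Coefficient = -3/22
In lowest terms: -3/22


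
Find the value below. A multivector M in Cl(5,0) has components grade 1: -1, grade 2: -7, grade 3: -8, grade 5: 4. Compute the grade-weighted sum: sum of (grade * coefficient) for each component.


Grade-weighted sum = sum of grade_k * coefficient_k
1*(-1) = -1
2*(-7) = -14
3*(-8) = -24
5*4 = 20
Total = -1 + (-14) + (-24) + 20 = -19


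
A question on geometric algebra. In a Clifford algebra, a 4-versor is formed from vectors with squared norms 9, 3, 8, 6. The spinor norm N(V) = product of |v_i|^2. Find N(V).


Spinor norm N(V) = |v1|^2 * |v2|^2 * ... * |v4|^2
= 9 * 3 * 8 * 6
Running product: 9, 27, 216, 1296
N(V) = 1296


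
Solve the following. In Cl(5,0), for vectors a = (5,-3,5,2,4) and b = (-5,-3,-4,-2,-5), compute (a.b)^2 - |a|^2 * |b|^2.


a . b = 5*(-5) + (-3)*(-3) + 5*(-4) + 2*(-2) + 4*(-5)
= -25 + 9 + (-20) + (-4) + (-20) = -60
|a|^2 = 5^2 + (-3)^2 + 5^2 + 2^2 + 4^2 = 79
|b|^2 = (-5)^2 + (-3)^2 + (-4)^2 + (-2)^2 + (-5)^2 = 79
(a.b)^2 = (-60)^2 = 3600
|a|^2 * |b|^2 = 79 * 79 = 6241
Result = 3600 - 6241 = -2641


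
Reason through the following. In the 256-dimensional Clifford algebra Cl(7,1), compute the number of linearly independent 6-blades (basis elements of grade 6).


Number of grade-k basis blades in Cl(p,q) with n = p + q is C(n, k).
n = 7 + 1 = 8
C(8, 6) = 8! / (6! * 2!)
= 40320 / (720 * 2)
= 28


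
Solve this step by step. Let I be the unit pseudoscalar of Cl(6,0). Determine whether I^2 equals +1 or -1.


The pseudoscalar I = e1...e_n (product of all n generators) of Cl(p,q) satisfies I^2 = (-1)^(q + n(n-1)/2).
p = 6, q = 0, n = p + q = 6
n(n-1)/2 = 6 * 5 / 2 = 15
Exponent = q + n(n-1)/2 = 0 + 15 = 15
I^2 = (-1)^15 = -1


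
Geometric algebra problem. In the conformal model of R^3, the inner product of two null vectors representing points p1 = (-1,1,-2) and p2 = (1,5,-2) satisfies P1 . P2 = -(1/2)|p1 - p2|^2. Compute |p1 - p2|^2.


p1 - p2 = (-2, -4, 0)
|p1 - p2|^2 = (-2)^2 + (-4)^2 + 0^2
= 4 + 16 + 0
= 20


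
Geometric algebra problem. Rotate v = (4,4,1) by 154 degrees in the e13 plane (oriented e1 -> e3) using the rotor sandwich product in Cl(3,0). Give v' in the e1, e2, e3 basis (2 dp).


Rotor R = cos(77deg) - sin(77deg)*e13
Rotation angle theta = 2 * 77 = 154 degrees in the e13 plane (e1 -> e3).
The component perpendicular to the plane (e2) is invariant: v'_2 = v2 = 4.00
cos(154deg) = -0.8988, sin(154deg) = 0.4384
v'_1 = v1*cos(theta) - v3*sin(theta) = 4*(-0.8988) - 1*0.4384 = -4.03
v'_3 = v1*sin(theta) + v3*cos(theta) = 4*0.4384 + 1*(-0.8988) = 0.85
v' = -4.03*e1 + 4.00*e2 + 0.85*e3


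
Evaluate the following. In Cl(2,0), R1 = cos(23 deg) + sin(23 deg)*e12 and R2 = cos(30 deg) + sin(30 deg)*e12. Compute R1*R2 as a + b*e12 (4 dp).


Same-plane rotors commute and their half-angles add:
R1*R2 = cos(a1 + a2) + sin(a1 + a2)*e12.
a1 + a2 = 23 + 30 = 53 deg
cos(53 deg) = 0.6018
sin(53 deg) = 0.7986
R1*R2 = 0.6018 + 0.7986*e12


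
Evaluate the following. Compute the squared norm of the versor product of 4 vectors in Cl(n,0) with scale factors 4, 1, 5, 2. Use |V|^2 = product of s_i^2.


Each vector v_i has |v_i|^2 = s_i^2
Squared scales: 4^2 = 16, 1^2 = 1, 5^2 = 25, 2^2 = 4
|V|^2 = 16 * 1 * 25 * 4
= 1600


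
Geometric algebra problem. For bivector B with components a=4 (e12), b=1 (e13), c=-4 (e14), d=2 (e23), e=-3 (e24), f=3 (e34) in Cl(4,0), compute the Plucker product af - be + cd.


Plucker relation: af - be + cd
a*f = 4*3 = 12
b*e = 1*(-3) = -3
c*d = (-4)*2 = -8
af - be + cd = 12 - (-3) + (-8)
= 7


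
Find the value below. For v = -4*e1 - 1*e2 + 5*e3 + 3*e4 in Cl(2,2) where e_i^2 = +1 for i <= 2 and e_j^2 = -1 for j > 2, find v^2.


v^2 = sum of c_i^2 * e_i^2
Positive signature terms (e_i^2 = +1): (-4)^2 + (-1)^2 = 17
Negative signature terms (e_j^2 = -1): 5^2 + 3^2 = 34
v^2 = 17 - 34 = -17


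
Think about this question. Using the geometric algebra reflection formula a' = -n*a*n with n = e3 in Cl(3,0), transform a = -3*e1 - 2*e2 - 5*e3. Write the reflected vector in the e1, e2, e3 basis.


Reflection formula: a' = -n*a*n, with n = e3 (unit vector, n^2 = 1).
For reflection through hyperplane perp to e3:
The component along e3 flips sign, others stay.
a = (-3, -2, -5)
a' = (-3, -2, 5)
a' = -3*e1 - 2*e2 + 5*e3


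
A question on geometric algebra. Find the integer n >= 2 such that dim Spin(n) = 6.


dim Spin(n) = dim so(n) = n(n-1)/2.
Solve n(n-1)/2 = 6, i.e. n^2 - n - 12 = 0.
Discriminant = 1 + 8*6 = 49
n = (1 + sqrt(49))/2 = (1 + 7)/2 = 4


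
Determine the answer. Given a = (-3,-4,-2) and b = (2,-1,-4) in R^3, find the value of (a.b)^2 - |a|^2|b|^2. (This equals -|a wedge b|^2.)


a . b = (-3)*2 + (-4)*(-1) + (-2)*(-4)
= -6 + 4 + 8 = 6
|a|^2 = (-3)^2 + (-4)^2 + (-2)^2 = 29
|b|^2 = 2^2 + (-1)^2 + (-4)^2 = 21
(a.b)^2 = 6^2 = 36
|a|^2 * |b|^2 = 29 * 21 = 609
Result = 36 - 609 = -573


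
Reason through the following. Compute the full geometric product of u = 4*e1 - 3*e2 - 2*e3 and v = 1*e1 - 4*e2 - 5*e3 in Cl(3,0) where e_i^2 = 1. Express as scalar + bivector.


In Cl(3,0): e_i^2 = 1, e_ie_j = -e_je_i for i != j.
Scalar part = u . v = 4*1 + (-3)*(-4) + (-2)*(-5)
= 4 + 12 + 10 = 26
e12 coeff = 4*(-4) - (-3)*1 = -16 - (-3) = -13
e13 coeff = 4*(-5) - (-2)*1 = -20 - (-2) = -18
e23 coeff = (-3)*(-5) - (-2)*(-4) = 15 - 8 = 7
uv = 26 - 13*e12 - 18*e13 + 7*e23


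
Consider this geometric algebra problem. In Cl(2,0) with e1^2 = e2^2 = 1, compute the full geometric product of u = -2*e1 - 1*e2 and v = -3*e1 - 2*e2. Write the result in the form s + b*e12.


Expand: (-2*e1 - 1*e2)(-3*e1 - 2*e2)
= (-2)*(-3)*e1e1 + (-2)*(-2)*e1e2 + (-1)*(-3)*e2e1 + (-1)*(-2)*e2e2
Using e1^2 = e2^2 = 1, e2e1 = -e1e2:
Scalar part s = (-2)*(-3) + (-1)*(-2) = 6 + 2 = 8
Bivector part b = (-2)*(-2) - (-1)*(-3) = 4 - 3 = 1
uv = 8 + 1*e12


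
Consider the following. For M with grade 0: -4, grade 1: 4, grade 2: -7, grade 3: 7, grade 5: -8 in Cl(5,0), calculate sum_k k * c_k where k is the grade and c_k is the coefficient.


Grade-weighted sum = sum of grade_k * coefficient_k
0*(-4) = 0
1*4 = 4
2*(-7) = -14
3*7 = 21
5*(-8) = -40
Total = 0 + 4 + (-14) + 21 + (-40) = -29


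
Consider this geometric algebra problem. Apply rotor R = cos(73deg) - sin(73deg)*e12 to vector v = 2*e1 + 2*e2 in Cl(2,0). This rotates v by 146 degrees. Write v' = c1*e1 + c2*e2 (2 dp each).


Rotor R = cos(73deg) - sin(73deg)*e12
Rotation angle theta = 2 * 73 = 146 degrees
v' = R*v*~R rotates v by theta.
cos(146deg) = -0.8290, sin(146deg) = 0.5592
v'_1 = 2*cos(146deg) - 2*sin(146deg)
= 2*(-0.8290) - 2*0.5592
= -2.78
v'_2 = 2*sin(146deg) + 2*cos(146deg)
= 2*0.5592 + 2*(-0.8290)
= -0.54
v' = -2.78*e1 - 0.54*e2


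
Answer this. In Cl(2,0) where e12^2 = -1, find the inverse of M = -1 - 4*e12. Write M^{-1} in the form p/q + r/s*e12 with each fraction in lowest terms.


M = -1 - 4*e12, where e12^2 = -1.
Since M commutes with its reverse ~M = a - b*e12, M * ~M = a^2 - b^2*e12^2 = a^2 + b^2.
So M^{-1} = ~M / (a^2 + b^2) = (a - b*e12)/(a^2 + b^2).
a^2 + b^2 = 1 + 16 = 17
Scalar part = -1/17 = -1/17
Bivector coeff = 4/17 = 4/17
M^{-1} = -1/17 + 4/17*e12


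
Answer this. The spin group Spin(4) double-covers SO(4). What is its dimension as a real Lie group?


Spin(n) double-covers SO(n); both have Lie algebra so(n) of dimension n(n-1)/2.
n = 4
n(n-1) = 4 * 3 = 12
dim Spin(4) = 12/2 = 6


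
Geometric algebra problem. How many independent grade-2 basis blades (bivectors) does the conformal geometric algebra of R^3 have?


The conformal model of R^3 uses Cl(4,1) with m = 3 + 2 = 5 generators.
Number of grade-2 blades = C(m, 2) = C(5, 2)
= 5*4/2 = 10


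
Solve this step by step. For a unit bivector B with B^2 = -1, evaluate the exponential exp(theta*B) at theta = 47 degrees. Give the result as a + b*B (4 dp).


For a unit bivector B with B^2 = -1, the exponential series gives
e^(theta*B) = cos(theta) + sin(theta)*B (the GA analogue of Euler's formula).
theta = 47 degrees = 0.820305 rad
cos(47 deg) = 0.6820
sin(47 deg) = 0.7314
exp(theta*B) = 0.6820 + 0.7314*B


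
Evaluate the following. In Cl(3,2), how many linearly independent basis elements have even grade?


Even subalgebra dimension = 2^(n-1)
n = 3 + 2 = 5
2^(5 - 1) = 2^4 = 16
Verification: sum of C(5,k) for even k = 1 + 10 + 5 = 16
Result = 16


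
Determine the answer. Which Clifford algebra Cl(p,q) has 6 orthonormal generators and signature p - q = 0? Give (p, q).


We need p + q = 6 and p - q = 0.
Adding: 2p = 6 + 0 = 6, so p = 3.
Then q = 6 - 3 = 3.
(p, q) = (3, 3)


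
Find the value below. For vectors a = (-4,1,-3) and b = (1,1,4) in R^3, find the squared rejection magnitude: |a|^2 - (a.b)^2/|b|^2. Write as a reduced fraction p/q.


|a|^2 = (-4)^2 + 1^2 + (-3)^2 = 26
|b|^2 = 1^2 + 1^2 + 4^2 = 18
a . b = (-4)*1 + 1*1 + (-3)*4 = -15
(a.b)^2 = (-15)^2 = 225
|rej|^2 = 26 - 225/18
= (468 - 225)/18
= 243/18
In lowest terms: 27/2


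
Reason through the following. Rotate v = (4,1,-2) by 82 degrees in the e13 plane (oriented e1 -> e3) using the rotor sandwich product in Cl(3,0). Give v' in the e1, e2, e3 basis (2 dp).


Rotor R = cos(41deg) - sin(41deg)*e13
Rotation angle theta = 2 * 41 = 82 degrees in the e13 plane (e1 -> e3).
The component perpendicular to the plane (e2) is invariant: v'_2 = v2 = 1.00
cos(82deg) = 0.1392, sin(82deg) = 0.9903
v'_1 = v1*cos(theta) - v3*sin(theta) = 4*0.1392 - (-2)*0.9903 = 2.54
v'_3 = v1*sin(theta) + v3*cos(theta) = 4*0.9903 + (-2)*0.1392 = 3.68
v' = 2.54*e1 + 1.00*e2 + 3.68*e3


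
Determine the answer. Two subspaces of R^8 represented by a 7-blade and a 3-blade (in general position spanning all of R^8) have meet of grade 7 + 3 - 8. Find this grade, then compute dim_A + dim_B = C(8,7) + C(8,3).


Meet grade = grade(A) + grade(B) - n
= 7 + 3 - 8 = 2
C(8,7) = 8
C(8,3) = 56
dim_A + dim_B = 8 + 56 = 64


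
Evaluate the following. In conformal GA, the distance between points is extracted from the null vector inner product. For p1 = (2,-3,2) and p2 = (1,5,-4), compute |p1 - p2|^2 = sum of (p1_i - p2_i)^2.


p1 - p2 = (1, -8, 6)
|p1 - p2|^2 = 1^2 + (-8)^2 + 6^2
= 1 + 64 + 36
= 101


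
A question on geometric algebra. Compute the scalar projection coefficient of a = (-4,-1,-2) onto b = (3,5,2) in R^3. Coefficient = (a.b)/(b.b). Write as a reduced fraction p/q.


Projection coefficient = (a . b) / (b . b)
a . b = (-4)*3 + (-1)*5 + (-2)*2
= -12 + (-5) + (-4) = -21
b . b = 3^2 + 5^2 + 2^2
= 9 + 25 + 4 = 38
Coefficient = -21/38
In lowest terms: -21/38


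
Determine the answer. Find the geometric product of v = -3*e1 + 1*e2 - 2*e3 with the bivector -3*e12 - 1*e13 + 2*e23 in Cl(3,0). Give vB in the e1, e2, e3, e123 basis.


vB has grade-1 (vector) and grade-3 (trivector) parts: vB = (v _| B) + (v ^ B).
Vector part <vB>_1:
  e1: -v2*b12 - v3*b13 = -(1)*(-3) - (-2)*(-1) = 1
  e2: v1*b12 - v3*b23 = (-3)*(-3) - (-2)*(2) = 13
  e3: v1*b13 + v2*b23 = (-3)*(-1) + (1)*(2) = 5
Trivector part <vB>_3:
  e123: v1*b23 - v2*b13 + v3*b12 = (-3)*(2) - (1)*(-1) + (-2)*(-3) = 1
vB = 1*e1 + 13*e2 + 5*e3 + 1*e123


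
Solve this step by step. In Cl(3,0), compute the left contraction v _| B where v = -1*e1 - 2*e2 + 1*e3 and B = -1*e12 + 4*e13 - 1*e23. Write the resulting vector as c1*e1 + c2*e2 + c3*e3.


Left contraction v _| B = <vB>_1 (grade-1 part of the geometric product vB).
Using e1_|e12 = e2, e2_|e12 = -e1, e1_|e13 = e3, e3_|e13 = -e1, e2_|e23 = e3, e3_|e23 = -e2:
e1 coeff: -v2*b12 - v3*b13 = -(-2)*(-1) - (1)*(4) = -6
e2 coeff: v1*b12 - v3*b23 = (-1)*(-1) - (1)*(-1) = 2
e3 coeff: v1*b13 + v2*b23 = (-1)*(4) + (-2)*(-1) = -2
v _| B = -6*e1 + 2*e2 - 2*e3


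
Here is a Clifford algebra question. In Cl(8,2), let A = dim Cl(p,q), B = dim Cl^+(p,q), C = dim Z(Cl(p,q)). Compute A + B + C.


n = 8 + 2 = 10
Total dim = 2^10 = 1024
Even subalgebra dim = 2^9 = 512
n is even, so center dim = 1
Sum = 1024 + 512 + 1 = 1537


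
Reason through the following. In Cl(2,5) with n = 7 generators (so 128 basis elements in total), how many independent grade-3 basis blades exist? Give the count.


Number of grade-k basis blades in Cl(p,q) with n = p + q is C(n, k).
n = 2 + 5 = 7
C(7, 3) = 7! / (3! * 4!)
= 5040 / (6 * 24)
= 35


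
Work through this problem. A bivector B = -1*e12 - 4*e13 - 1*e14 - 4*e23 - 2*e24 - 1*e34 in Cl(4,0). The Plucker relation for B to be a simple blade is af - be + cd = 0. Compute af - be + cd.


Plucker relation: af - be + cd
a*f = (-1)*(-1) = 1
b*e = (-4)*(-2) = 8
c*d = (-1)*(-4) = 4
af - be + cd = 1 - 8 + 4
= -3


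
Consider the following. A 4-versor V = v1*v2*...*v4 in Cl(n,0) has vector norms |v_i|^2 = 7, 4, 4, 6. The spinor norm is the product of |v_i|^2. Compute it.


Spinor norm N(V) = |v1|^2 * |v2|^2 * ... * |v4|^2
= 7 * 4 * 4 * 6
Running product: 7, 28, 112, 672
N(V) = 672


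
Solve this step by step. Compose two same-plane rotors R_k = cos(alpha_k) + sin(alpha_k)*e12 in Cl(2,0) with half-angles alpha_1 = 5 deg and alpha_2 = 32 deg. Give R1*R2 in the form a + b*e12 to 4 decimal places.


Same-plane rotors commute and their half-angles add:
R1*R2 = cos(a1 + a2) + sin(a1 + a2)*e12.
a1 + a2 = 5 + 32 = 37 deg
cos(37 deg) = 0.7986
sin(37 deg) = 0.6018
R1*R2 = 0.7986 + 0.6018*e12


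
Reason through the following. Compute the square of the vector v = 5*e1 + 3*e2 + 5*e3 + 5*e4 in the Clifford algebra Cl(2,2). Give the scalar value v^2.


v^2 = sum of c_i^2 * e_i^2
Positive signature terms (e_i^2 = +1): 5^2 + 3^2 = 34
Negative signature terms (e_j^2 = -1): 5^2 + 5^2 = 50
v^2 = 34 - 50 = -16


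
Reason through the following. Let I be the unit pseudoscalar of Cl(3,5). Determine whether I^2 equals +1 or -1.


The pseudoscalar I = e1...e_n (product of all n generators) of Cl(p,q) satisfies I^2 = (-1)^(q + n(n-1)/2).
p = 3, q = 5, n = p + q = 8
n(n-1)/2 = 8 * 7 / 2 = 28
Exponent = q + n(n-1)/2 = 5 + 28 = 33
I^2 = (-1)^33 = -1


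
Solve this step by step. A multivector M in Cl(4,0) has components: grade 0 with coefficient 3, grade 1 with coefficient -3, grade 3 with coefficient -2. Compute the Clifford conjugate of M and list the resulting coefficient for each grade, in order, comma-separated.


Clifford conjugate sign for grade k: (-1)^(k(k+1)/2)
Grade 0: (-1)^(0*1/2) = (-1)^0 = 1, coeff 3 -> 3
Grade 1: (-1)^(1*2/2) = (-1)^1 = -1, coeff -3 -> 3
Grade 3: (-1)^(3*4/2) = (-1)^6 = 1, coeff -2 -> -2
Conjugated coefficients: 3, 3, -2


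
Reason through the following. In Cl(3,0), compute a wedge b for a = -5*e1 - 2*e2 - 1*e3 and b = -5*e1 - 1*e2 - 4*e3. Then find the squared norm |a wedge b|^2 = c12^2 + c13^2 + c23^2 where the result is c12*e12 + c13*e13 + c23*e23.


a wedge b = (a1*b2 - a2*b1)*e12 + (a1*b3 - a3*b1)*e13 + (a2*b3 - a3*b2)*e23
e12 coeff: (-5)*(-1) - (-2)*(-5) = 5 - 10 = -5
e13 coeff: (-5)*(-4) - (-1)*(-5) = 20 - 5 = 15
e23 coeff: (-2)*(-4) - (-1)*(-1) = 8 - 1 = 7
|a wedge b|^2 = (-5)^2 + 15^2 + 7^2
= 25 + 225 + 49
= 299


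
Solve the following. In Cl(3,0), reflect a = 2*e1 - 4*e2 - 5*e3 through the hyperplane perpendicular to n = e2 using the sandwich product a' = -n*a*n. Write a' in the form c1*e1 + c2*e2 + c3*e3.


Reflection formula: a' = -n*a*n, with n = e2 (unit vector, n^2 = 1).
For reflection through hyperplane perp to e2:
The component along e2 flips sign, others stay.
a = (2, -4, -5)
a' = (2, 4, -5)
a' = 2*e1 + 4*e2 - 5*e3


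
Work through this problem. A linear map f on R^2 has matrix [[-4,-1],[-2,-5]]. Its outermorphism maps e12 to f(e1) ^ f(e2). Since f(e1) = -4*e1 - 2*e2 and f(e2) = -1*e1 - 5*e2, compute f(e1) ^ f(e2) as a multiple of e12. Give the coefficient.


The outermorphism of a linear map f sends e1^e2 to f(e1)^f(e2).
f(e1) = -4*e1 - 2*e2
f(e2) = -1*e1 - 5*e2
f(e1) ^ f(e2) = (-4*e1 - 2*e2) ^ (-1*e1 - 5*e2)
= (-4)*(-5)*e12 + (-2)*(-1)*e21
= (20 - 2)*e12
= 18*e12
Coefficient = 18


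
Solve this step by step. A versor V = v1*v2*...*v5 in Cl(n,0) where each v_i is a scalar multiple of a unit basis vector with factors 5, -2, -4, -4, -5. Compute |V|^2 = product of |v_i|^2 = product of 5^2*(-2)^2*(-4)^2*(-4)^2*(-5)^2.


Each vector v_i has |v_i|^2 = s_i^2
Squared scales: 5^2 = 25, (-2)^2 = 4, (-4)^2 = 16, (-4)^2 = 16, (-5)^2 = 25
|V|^2 = 25 * 4 * 16 * 16 * 25
= 640000


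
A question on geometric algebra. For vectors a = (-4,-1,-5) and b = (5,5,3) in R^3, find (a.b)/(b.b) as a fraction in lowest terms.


Projection coefficient = (a . b) / (b . b)
a . b = (-4)*5 + (-1)*5 + (-5)*3
= -20 + (-5) + (-15) = -40
b . b = 5^2 + 5^2 + 3^2
= 25 + 25 + 9 = 59
Coefficient = -40/59
In lowest terms: -40/59


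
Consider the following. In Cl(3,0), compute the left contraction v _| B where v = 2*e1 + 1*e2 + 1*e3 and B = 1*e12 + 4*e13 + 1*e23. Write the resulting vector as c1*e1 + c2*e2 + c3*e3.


Left contraction v _| B = <vB>_1 (grade-1 part of the geometric product vB).
Using e1_|e12 = e2, e2_|e12 = -e1, e1_|e13 = e3, e3_|e13 = -e1, e2_|e23 = e3, e3_|e23 = -e2:
e1 coeff: -v2*b12 - v3*b13 = -(1)*(1) - (1)*(4) = -5
e2 coeff: v1*b12 - v3*b23 = (2)*(1) - (1)*(1) = 1
e3 coeff: v1*b13 + v2*b23 = (2)*(4) + (1)*(1) = 9
v _| B = -5*e1 + 1*e2 + 9*e3


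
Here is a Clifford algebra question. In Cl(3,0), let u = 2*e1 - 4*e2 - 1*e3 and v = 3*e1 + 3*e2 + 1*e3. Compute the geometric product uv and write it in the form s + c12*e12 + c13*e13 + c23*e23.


In Cl(3,0): e_i^2 = 1, e_ie_j = -e_je_i for i != j.
Scalar part = u . v = 2*3 + (-4)*3 + (-1)*1
= 6 + (-12) + (-1) = -7
e12 coeff = 2*3 - (-4)*3 = 6 - (-12) = 18
e13 coeff = 2*1 - (-1)*3 = 2 - (-3) = 5
e23 coeff = (-4)*1 - (-1)*3 = -4 - (-3) = -1
uv = -7 + 18*e12 + 5*e13 - 1*e23


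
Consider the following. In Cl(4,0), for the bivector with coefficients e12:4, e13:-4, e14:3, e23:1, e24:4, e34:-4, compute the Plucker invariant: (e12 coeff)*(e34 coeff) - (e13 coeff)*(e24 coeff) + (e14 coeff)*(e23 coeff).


Plucker relation: af - be + cd
a*f = 4*(-4) = -16
b*e = (-4)*4 = -16
c*d = 3*1 = 3
af - be + cd = -16 - (-16) + 3
= 3


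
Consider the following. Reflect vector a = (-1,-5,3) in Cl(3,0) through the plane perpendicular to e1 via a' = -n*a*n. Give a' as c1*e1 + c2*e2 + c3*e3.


Reflection formula: a' = -n*a*n, with n = e1 (unit vector, n^2 = 1).
For reflection through hyperplane perp to e1:
The component along e1 flips sign, others stay.
a = (-1, -5, 3)
a' = (1, -5, 3)
a' = 1*e1 - 5*e2 + 3*e3


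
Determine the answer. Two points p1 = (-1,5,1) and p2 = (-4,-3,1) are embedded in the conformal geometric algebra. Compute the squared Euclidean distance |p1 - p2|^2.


p1 - p2 = (3, 8, 0)
|p1 - p2|^2 = 3^2 + 8^2 + 0^2
= 9 + 64 + 0
= 73


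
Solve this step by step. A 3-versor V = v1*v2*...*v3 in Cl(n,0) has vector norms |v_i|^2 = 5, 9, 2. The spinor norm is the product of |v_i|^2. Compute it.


Spinor norm N(V) = |v1|^2 * |v2|^2 * ... * |v3|^2
= 5 * 9 * 2
Running product: 5, 45, 90
N(V) = 90


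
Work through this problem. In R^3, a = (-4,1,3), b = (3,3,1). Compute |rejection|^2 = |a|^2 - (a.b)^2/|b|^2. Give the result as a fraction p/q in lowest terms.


|a|^2 = (-4)^2 + 1^2 + 3^2 = 26
|b|^2 = 3^2 + 3^2 + 1^2 = 19
a . b = (-4)*3 + 1*3 + 3*1 = -6
(a.b)^2 = (-6)^2 = 36
|rej|^2 = 26 - 36/19
= (494 - 36)/19
= 458/19
In lowest terms: 458/19


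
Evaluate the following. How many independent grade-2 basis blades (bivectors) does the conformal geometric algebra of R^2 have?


The conformal model of R^2 uses Cl(3,1) with m = 2 + 2 = 4 generators.
Number of grade-2 blades = C(m, 2) = C(4, 2)
= 4*3/2 = 6


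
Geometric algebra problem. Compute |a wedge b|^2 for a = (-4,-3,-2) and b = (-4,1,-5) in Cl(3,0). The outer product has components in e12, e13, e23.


a wedge b = (a1*b2 - a2*b1)*e12 + (a1*b3 - a3*b1)*e13 + (a2*b3 - a3*b2)*e23
e12 coeff: (-4)*1 - (-3)*(-4) = -4 - 12 = -16
e13 coeff: (-4)*(-5) - (-2)*(-4) = 20 - 8 = 12
e23 coeff: (-3)*(-5) - (-2)*1 = 15 - (-2) = 17
|a wedge b|^2 = (-16)^2 + 12^2 + 17^2
= 256 + 144 + 289
= 689


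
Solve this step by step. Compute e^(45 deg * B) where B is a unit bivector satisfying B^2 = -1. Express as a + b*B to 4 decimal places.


For a unit bivector B with B^2 = -1, the exponential series gives
e^(theta*B) = cos(theta) + sin(theta)*B (the GA analogue of Euler's formula).
theta = 45 degrees = 0.785398 rad
cos(45 deg) = 0.7071
sin(45 deg) = 0.7071
exp(theta*B) = 0.7071 + 0.7071*B


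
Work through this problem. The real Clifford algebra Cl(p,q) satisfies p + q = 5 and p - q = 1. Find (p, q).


We need p + q = 5 and p - q = 1.
Adding: 2p = 5 + 1 = 6, so p = 3.
Then q = 5 - 3 = 2.
(p, q) = (3, 2)


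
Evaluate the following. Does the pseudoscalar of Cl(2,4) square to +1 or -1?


The pseudoscalar I = e1...e_n (product of all n generators) of Cl(p,q) satisfies I^2 = (-1)^(q + n(n-1)/2).
p = 2, q = 4, n = p + q = 6
n(n-1)/2 = 6 * 5 / 2 = 15
Exponent = q + n(n-1)/2 = 4 + 15 = 19
I^2 = (-1)^19 = -1


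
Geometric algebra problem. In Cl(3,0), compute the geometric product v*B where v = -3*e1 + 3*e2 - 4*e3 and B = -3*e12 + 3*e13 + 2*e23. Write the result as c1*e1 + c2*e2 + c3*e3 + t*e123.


vB has grade-1 (vector) and grade-3 (trivector) parts: vB = (v _| B) + (v ^ B).
Vector part <vB>_1:
  e1: -v2*b12 - v3*b13 = -(3)*(-3) - (-4)*(3) = 21
  e2: v1*b12 - v3*b23 = (-3)*(-3) - (-4)*(2) = 17
  e3: v1*b13 + v2*b23 = (-3)*(3) + (3)*(2) = -3
Trivector part <vB>_3:
  e123: v1*b23 - v2*b13 + v3*b12 = (-3)*(2) - (3)*(3) + (-4)*(-3) = -3
vB = 21*e1 + 17*e2 - 3*e3 - 3*e123


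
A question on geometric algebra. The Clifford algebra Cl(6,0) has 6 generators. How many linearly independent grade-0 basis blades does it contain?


Number of grade-k basis blades in Cl(p,q) with n = p + q is C(n, k).
n = 6 + 0 = 6
C(6, 0) = 6! / (0! * 6!)
= 720 / (1 * 720)
= 1


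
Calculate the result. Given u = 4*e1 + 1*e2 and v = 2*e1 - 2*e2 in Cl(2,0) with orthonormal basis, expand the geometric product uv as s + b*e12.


Expand: (4*e1 + 1*e2)(2*e1 - 2*e2)
= 4*2*e1e1 + 4*(-2)*e1e2 + 1*2*e2e1 + 1*(-2)*e2e2
Using e1^2 = e2^2 = 1, e2e1 = -e1e2:
Scalar part s = 4*2 + 1*(-2) = 8 + (-2) = 6
Bivector part b = 4*(-2) - 1*2 = -8 - 2 = -10
uv = 6 - 10*e12


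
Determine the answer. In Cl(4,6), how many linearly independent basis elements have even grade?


Even subalgebra dimension = 2^(n-1)
n = 4 + 6 = 10
2^(10 - 1) = 2^9 = 512
Verification: sum of C(10,k) for even k = 1 + 45 + 210 + 210 + 45 + 1 = 512
Result = 512


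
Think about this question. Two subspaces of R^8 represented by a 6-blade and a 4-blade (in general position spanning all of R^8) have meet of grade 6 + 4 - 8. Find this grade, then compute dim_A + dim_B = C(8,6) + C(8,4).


Meet grade = grade(A) + grade(B) - n
= 6 + 4 - 8 = 2
C(8,6) = 28
C(8,4) = 70
dim_A + dim_B = 28 + 70 = 98


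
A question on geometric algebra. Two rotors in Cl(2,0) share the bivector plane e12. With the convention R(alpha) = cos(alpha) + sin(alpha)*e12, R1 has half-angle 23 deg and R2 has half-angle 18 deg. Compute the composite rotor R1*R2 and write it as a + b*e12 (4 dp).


Same-plane rotors commute and their half-angles add:
R1*R2 = cos(a1 + a2) + sin(a1 + a2)*e12.
a1 + a2 = 23 + 18 = 41 deg
cos(41 deg) = 0.7547
sin(41 deg) = 0.6561
R1*R2 = 0.7547 + 0.6561*e12


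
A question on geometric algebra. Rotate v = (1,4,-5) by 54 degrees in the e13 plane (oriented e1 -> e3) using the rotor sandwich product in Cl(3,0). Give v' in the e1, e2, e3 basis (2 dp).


Rotor R = cos(27deg) - sin(27deg)*e13
Rotation angle theta = 2 * 27 = 54 degrees in the e13 plane (e1 -> e3).
The component perpendicular to the plane (e2) is invariant: v'_2 = v2 = 4.00
cos(54deg) = 0.5878, sin(54deg) = 0.8090
v'_1 = v1*cos(theta) - v3*sin(theta) = 1*0.5878 - (-5)*0.8090 = 4.63
v'_3 = v1*sin(theta) + v3*cos(theta) = 1*0.8090 + (-5)*0.5878 = -2.13
v' = 4.63*e1 + 4.00*e2 - 2.13*e3


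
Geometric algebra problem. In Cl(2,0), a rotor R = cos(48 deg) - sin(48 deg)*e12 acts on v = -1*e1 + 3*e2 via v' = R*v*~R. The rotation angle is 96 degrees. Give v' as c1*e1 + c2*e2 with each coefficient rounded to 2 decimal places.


Rotor R = cos(48deg) - sin(48deg)*e12
Rotation angle theta = 2 * 48 = 96 degrees
v' = R*v*~R rotates v by theta.
cos(96deg) = -0.1045, sin(96deg) = 0.9945
v'_1 = -1*cos(96deg) - 3*sin(96deg)
= -1*(-0.1045) - 3*0.9945
= -2.88
v'_2 = -1*sin(96deg) + 3*cos(96deg)
= -1*0.9945 + 3*(-0.1045)
= -1.31
v' = -2.88*e1 - 1.31*e2


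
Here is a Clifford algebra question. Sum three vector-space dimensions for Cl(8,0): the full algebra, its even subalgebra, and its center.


n = 8 + 0 = 8
Total dim = 2^8 = 256
Even subalgebra dim = 2^7 = 128
n is even, so center dim = 1
Sum = 256 + 128 + 1 = 385


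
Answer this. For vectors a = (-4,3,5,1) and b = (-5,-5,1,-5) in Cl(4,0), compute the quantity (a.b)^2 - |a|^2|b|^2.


a . b = (-4)*(-5) + 3*(-5) + 5*1 + 1*(-5)
= 20 + (-15) + 5 + (-5) = 5
|a|^2 = (-4)^2 + 3^2 + 5^2 + 1^2 = 51
|b|^2 = (-5)^2 + (-5)^2 + 1^2 + (-5)^2 = 76
(a.b)^2 = 5^2 = 25
|a|^2 * |b|^2 = 51 * 76 = 3876
Result = 25 - 3876 = -3851


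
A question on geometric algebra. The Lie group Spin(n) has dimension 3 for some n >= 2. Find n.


dim Spin(n) = dim so(n) = n(n-1)/2.
Solve n(n-1)/2 = 3, i.e. n^2 - n - 6 = 0.
Discriminant = 1 + 8*3 = 25
n = (1 + sqrt(25))/2 = (1 + 5)/2 = 3


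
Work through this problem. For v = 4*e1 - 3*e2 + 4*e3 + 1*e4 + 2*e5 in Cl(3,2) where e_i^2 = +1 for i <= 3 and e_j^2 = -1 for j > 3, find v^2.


v^2 = sum of c_i^2 * e_i^2
Positive signature terms (e_i^2 = +1): 4^2 + (-3)^2 + 4^2 = 41
Negative signature terms (e_j^2 = -1): 1^2 + 2^2 = 5
v^2 = 41 - 5 = 36


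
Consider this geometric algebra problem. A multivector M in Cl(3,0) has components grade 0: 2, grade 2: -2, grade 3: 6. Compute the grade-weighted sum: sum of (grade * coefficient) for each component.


Grade-weighted sum = sum of grade_k * coefficient_k
0*2 = 0
2*(-2) = -4
3*6 = 18
Total = 0 + (-4) + 18 = 14


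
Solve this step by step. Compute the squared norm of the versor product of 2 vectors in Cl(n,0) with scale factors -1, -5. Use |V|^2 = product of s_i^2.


Each vector v_i has |v_i|^2 = s_i^2
Squared scales: (-1)^2 = 1, (-5)^2 = 25
|V|^2 = 1 * 25
= 25


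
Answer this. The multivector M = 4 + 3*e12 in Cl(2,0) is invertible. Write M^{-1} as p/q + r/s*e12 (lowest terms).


M = 4 + 3*e12, where e12^2 = -1.
Since M commutes with its reverse ~M = a - b*e12, M * ~M = a^2 - b^2*e12^2 = a^2 + b^2.
So M^{-1} = ~M / (a^2 + b^2) = (a - b*e12)/(a^2 + b^2).
a^2 + b^2 = 16 + 9 = 25
Scalar part = 4/25 = 4/25
Bivector coeff = -3/25 = -3/25
M^{-1} = 4/25 - 3/25*e12


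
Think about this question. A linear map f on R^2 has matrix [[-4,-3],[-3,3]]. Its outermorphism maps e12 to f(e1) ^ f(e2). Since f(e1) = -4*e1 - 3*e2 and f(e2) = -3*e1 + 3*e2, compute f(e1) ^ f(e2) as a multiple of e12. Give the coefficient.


The outermorphism of a linear map f sends e1^e2 to f(e1)^f(e2).
f(e1) = -4*e1 - 3*e2
f(e2) = -3*e1 + 3*e2
f(e1) ^ f(e2) = (-4*e1 - 3*e2) ^ (-3*e1 + 3*e2)
= (-4)*3*e12 + (-3)*(-3)*e21
= (-12 - 9)*e12
= -21*e12
Coefficient = -21


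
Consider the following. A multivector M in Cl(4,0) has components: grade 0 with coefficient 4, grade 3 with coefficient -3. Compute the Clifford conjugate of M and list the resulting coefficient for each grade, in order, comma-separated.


Clifford conjugate sign for grade k: (-1)^(k(k+1)/2)
Grade 0: (-1)^(0*1/2) = (-1)^0 = 1, coeff 4 -> 4
Grade 3: (-1)^(3*4/2) = (-1)^6 = 1, coeff -3 -> -3
Conjugated coefficients: 4, -3


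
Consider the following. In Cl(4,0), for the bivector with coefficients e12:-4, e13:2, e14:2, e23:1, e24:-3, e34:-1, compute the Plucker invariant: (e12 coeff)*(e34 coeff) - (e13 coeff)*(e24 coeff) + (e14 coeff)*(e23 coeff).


Plucker relation: af - be + cd
a*f = (-4)*(-1) = 4
b*e = 2*(-3) = -6
c*d = 2*1 = 2
af - be + cd = 4 - (-6) + 2
= 12


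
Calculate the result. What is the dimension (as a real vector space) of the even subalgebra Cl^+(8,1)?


Even subalgebra dimension = 2^(n-1)
n = 8 + 1 = 9
2^(9 - 1) = 2^8 = 256
Verification: sum of C(9,k) for even k = 1 + 36 + 126 + 84 + 9 = 256
Result = 256


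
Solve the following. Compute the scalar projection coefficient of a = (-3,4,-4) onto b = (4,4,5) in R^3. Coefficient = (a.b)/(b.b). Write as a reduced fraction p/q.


Projection coefficient = (a . b) / (b . b)
a . b = (-3)*4 + 4*4 + (-4)*5
= -12 + 16 + (-20) = -16
b . b = 4^2 + 4^2 + 5^2
= 16 + 16 + 25 = 57
Coefficient = -16/57
In lowest terms: -16/57


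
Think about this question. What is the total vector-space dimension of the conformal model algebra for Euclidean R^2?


The conformal model of R^2 uses Cl(3,1): the 2 Euclidean generators plus two extra orthogonal generators e+ (e+^2 = +1) and e- (e-^2 = -1), from which the null vectors e0, einf are built.
Number of generators m = 2 + 2 = 4.
dim Cl(p,q) = 2^m = 2^4 = 16


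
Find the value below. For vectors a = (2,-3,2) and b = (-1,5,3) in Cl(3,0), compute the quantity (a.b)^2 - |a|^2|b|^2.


a . b = 2*(-1) + (-3)*5 + 2*3
= -2 + (-15) + 6 = -11
|a|^2 = 2^2 + (-3)^2 + 2^2 = 17
|b|^2 = (-1)^2 + 5^2 + 3^2 = 35
(a.b)^2 = (-11)^2 = 121
|a|^2 * |b|^2 = 17 * 35 = 595
Result = 121 - 595 = -474


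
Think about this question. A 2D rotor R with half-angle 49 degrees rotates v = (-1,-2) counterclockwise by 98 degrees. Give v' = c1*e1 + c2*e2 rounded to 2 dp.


Rotor R = cos(49deg) - sin(49deg)*e12
Rotation angle theta = 2 * 49 = 98 degrees
v' = R*v*~R rotates v by theta.
cos(98deg) = -0.1392, sin(98deg) = 0.9903
v'_1 = -1*cos(98deg) - (-2)*sin(98deg)
= -1*(-0.1392) - (-2)*0.9903
= 2.12
v'_2 = -1*sin(98deg) + (-2)*cos(98deg)
= -1*0.9903 + (-2)*(-0.1392)
= -0.71
v' = 2.12*e1 - 0.71*e2


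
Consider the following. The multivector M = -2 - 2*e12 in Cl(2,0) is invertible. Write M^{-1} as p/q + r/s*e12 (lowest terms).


M = -2 - 2*e12, where e12^2 = -1.
Since M commutes with its reverse ~M = a - b*e12, M * ~M = a^2 - b^2*e12^2 = a^2 + b^2.
So M^{-1} = ~M / (a^2 + b^2) = (a - b*e12)/(a^2 + b^2).
a^2 + b^2 = 4 + 4 = 8
Scalar part = -2/8 = -1/4
Bivector coeff = 2/8 = 1/4
M^{-1} = -1/4 + 1/4*e12


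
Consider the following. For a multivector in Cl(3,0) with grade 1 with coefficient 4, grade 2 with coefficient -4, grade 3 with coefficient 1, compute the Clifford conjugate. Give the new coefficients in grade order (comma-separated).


Clifford conjugate sign for grade k: (-1)^(k(k+1)/2)
Grade 1: (-1)^(1*2/2) = (-1)^1 = -1, coeff 4 -> -4
Grade 2: (-1)^(2*3/2) = (-1)^3 = -1, coeff -4 -> 4
Grade 3: (-1)^(3*4/2) = (-1)^6 = 1, coeff 1 -> 1
Conjugated coefficients: -4, 4, 1


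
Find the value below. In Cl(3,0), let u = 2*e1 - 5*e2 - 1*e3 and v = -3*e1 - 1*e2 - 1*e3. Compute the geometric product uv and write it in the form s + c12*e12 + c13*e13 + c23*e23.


In Cl(3,0): e_i^2 = 1, e_ie_j = -e_je_i for i != j.
Scalar part = u . v = 2*(-3) + (-5)*(-1) + (-1)*(-1)
= -6 + 5 + 1 = 0
e12 coeff = 2*(-1) - (-5)*(-3) = -2 - 15 = -17
e13 coeff = 2*(-1) - (-1)*(-3) = -2 - 3 = -5
e23 coeff = (-5)*(-1) - (-1)*(-1) = 5 - 1 = 4
uv = 0 - 17*e12 - 5*e13 + 4*e23


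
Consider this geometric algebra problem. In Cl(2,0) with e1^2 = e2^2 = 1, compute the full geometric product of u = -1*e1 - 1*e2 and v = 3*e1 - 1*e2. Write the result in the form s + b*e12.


Expand: (-1*e1 - 1*e2)(3*e1 - 1*e2)
= (-1)*3*e1e1 + (-1)*(-1)*e1e2 + (-1)*3*e2e1 + (-1)*(-1)*e2e2
Using e1^2 = e2^2 = 1, e2e1 = -e1e2:
Scalar part s = (-1)*3 + (-1)*(-1) = -3 + 1 = -2
Bivector part b = (-1)*(-1) - (-1)*3 = 1 - (-3) = 4
uv = -2 + 4*e12


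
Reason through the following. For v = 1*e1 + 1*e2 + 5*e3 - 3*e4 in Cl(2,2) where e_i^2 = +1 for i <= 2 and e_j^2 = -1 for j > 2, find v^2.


v^2 = sum of c_i^2 * e_i^2
Positive signature terms (e_i^2 = +1): 1^2 + 1^2 = 2
Negative signature terms (e_j^2 = -1): 5^2 + (-3)^2 = 34
v^2 = 2 - 34 = -32


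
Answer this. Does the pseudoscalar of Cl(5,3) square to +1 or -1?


The pseudoscalar I = e1...e_n (product of all n generators) of Cl(p,q) satisfies I^2 = (-1)^(q + n(n-1)/2).
p = 5, q = 3, n = p + q = 8
n(n-1)/2 = 8 * 7 / 2 = 28
Exponent = q + n(n-1)/2 = 3 + 28 = 31
I^2 = (-1)^31 = -1


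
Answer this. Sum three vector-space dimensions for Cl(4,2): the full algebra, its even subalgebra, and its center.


n = 4 + 2 = 6
Total dim = 2^6 = 64
Even subalgebra dim = 2^5 = 32
n is even, so center dim = 1
Sum = 64 + 32 + 1 = 97


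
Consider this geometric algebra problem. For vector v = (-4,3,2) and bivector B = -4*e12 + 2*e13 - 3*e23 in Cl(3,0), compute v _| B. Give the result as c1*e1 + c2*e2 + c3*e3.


Left contraction v _| B = <vB>_1 (grade-1 part of the geometric product vB).
Using e1_|e12 = e2, e2_|e12 = -e1, e1_|e13 = e3, e3_|e13 = -e1, e2_|e23 = e3, e3_|e23 = -e2:
e1 coeff: -v2*b12 - v3*b13 = -(3)*(-4) - (2)*(2) = 8
e2 coeff: v1*b12 - v3*b23 = (-4)*(-4) - (2)*(-3) = 22
e3 coeff: v1*b13 + v2*b23 = (-4)*(2) + (3)*(-3) = -17
v _| B = 8*e1 + 22*e2 - 17*e3


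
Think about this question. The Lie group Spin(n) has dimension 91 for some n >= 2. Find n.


dim Spin(n) = dim so(n) = n(n-1)/2.
Solve n(n-1)/2 = 91, i.e. n^2 - n - 182 = 0.
Discriminant = 1 + 8*91 = 729
n = (1 + sqrt(729))/2 = (1 + 27)/2 = 14


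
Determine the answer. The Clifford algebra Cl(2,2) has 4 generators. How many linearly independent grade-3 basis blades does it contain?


Number of grade-k basis blades in Cl(p,q) with n = p + q is C(n, k).
n = 2 + 2 = 4
C(4, 3) = 4! / (3! * 1!)
= 24 / (6 * 1)
= 4


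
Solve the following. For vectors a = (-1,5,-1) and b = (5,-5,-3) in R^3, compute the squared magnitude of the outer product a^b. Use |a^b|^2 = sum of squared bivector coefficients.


a wedge b = (a1*b2 - a2*b1)*e12 + (a1*b3 - a3*b1)*e13 + (a2*b3 - a3*b2)*e23
e12 coeff: (-1)*(-5) - 5*5 = 5 - 25 = -20
e13 coeff: (-1)*(-3) - (-1)*5 = 3 - (-5) = 8
e23 coeff: 5*(-3) - (-1)*(-5) = -15 - 5 = -20
|a wedge b|^2 = (-20)^2 + 8^2 + (-20)^2
= 400 + 64 + 400
= 864


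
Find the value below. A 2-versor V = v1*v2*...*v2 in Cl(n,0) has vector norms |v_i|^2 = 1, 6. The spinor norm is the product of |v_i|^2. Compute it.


Spinor norm N(V) = |v1|^2 * |v2|^2 * ... * |v2|^2
= 1 * 6
Running product: 1, 6
N(V) = 6


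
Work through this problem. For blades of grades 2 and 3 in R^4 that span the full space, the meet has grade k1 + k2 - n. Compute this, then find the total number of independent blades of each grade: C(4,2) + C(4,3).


Meet grade = grade(A) + grade(B) - n
= 2 + 3 - 4 = 1
C(4,2) = 6
C(4,3) = 4
dim_A + dim_B = 6 + 4 = 10


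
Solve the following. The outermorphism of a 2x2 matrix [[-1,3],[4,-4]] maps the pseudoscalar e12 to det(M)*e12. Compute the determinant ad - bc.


The outermorphism of a linear map f sends e1^e2 to f(e1)^f(e2).
f(e1) = -1*e1 + 4*e2
f(e2) = 3*e1 - 4*e2
f(e1) ^ f(e2) = (-1*e1 + 4*e2) ^ (3*e1 - 4*e2)
= (-1)*(-4)*e12 + 4*3*e21
= (4 - 12)*e12
= -8*e12
Coefficient = -8


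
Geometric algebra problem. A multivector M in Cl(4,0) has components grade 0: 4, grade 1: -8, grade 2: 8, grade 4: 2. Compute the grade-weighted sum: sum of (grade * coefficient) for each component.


Grade-weighted sum = sum of grade_k * coefficient_k
0*4 = 0
1*(-8) = -8
2*8 = 16
4*2 = 8
Total = 0 + (-8) + 16 + 8 = 16


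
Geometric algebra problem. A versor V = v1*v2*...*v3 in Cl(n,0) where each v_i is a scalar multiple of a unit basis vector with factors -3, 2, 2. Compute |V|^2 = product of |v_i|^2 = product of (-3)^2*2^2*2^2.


Each vector v_i has |v_i|^2 = s_i^2
Squared scales: (-3)^2 = 9, 2^2 = 4, 2^2 = 4
|V|^2 = 9 * 4 * 4
= 144


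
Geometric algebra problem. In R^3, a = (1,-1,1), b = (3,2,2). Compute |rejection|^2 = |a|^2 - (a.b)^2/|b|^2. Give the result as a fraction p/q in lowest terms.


|a|^2 = 1^2 + (-1)^2 + 1^2 = 3
|b|^2 = 3^2 + 2^2 + 2^2 = 17
a . b = 1*3 + (-1)*2 + 1*2 = 3
(a.b)^2 = 3^2 = 9
|rej|^2 = 3 - 9/17
= (51 - 9)/17
= 42/17
In lowest terms: 42/17


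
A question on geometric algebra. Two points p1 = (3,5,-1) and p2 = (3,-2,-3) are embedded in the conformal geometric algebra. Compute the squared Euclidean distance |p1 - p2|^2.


p1 - p2 = (0, 7, 2)
|p1 - p2|^2 = 0^2 + 7^2 + 2^2
= 0 + 49 + 4
= 53


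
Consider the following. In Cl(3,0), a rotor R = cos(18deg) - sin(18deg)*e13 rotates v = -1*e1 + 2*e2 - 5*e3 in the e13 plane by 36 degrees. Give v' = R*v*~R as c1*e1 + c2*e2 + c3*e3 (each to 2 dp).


Rotor R = cos(18deg) - sin(18deg)*e13
Rotation angle theta = 2 * 18 = 36 degrees in the e13 plane (e1 -> e3).
The component perpendicular to the plane (e2) is invariant: v'_2 = v2 = 2.00
cos(36deg) = 0.8090, sin(36deg) = 0.5878
v'_1 = v1*cos(theta) - v3*sin(theta) = -1*0.8090 - (-5)*0.5878 = 2.13
v'_3 = v1*sin(theta) + v3*cos(theta) = -1*0.5878 + (-5)*0.8090 = -4.63
v' = 2.13*e1 + 2.00*e2 - 4.63*e3


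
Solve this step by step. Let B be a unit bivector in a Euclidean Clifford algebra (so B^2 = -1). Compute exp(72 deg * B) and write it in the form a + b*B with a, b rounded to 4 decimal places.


For a unit bivector B with B^2 = -1, the exponential series gives
e^(theta*B) = cos(theta) + sin(theta)*B (the GA analogue of Euler's formula).
theta = 72 degrees = 1.256637 rad
cos(72 deg) = 0.3090
sin(72 deg) = 0.9511
exp(theta*B) = 0.3090 + 0.9511*B


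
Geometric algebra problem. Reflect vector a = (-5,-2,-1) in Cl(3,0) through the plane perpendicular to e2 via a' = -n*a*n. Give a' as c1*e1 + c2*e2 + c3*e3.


Reflection formula: a' = -n*a*n, with n = e2 (unit vector, n^2 = 1).
For reflection through hyperplane perp to e2:
The component along e2 flips sign, others stay.
a = (-5, -2, -1)
a' = (-5, 2, -1)
a' = -5*e1 + 2*e2 - 1*e3


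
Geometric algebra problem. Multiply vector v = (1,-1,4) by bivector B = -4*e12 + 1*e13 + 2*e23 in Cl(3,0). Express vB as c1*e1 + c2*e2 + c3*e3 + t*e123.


vB has grade-1 (vector) and grade-3 (trivector) parts: vB = (v _| B) + (v ^ B).
Vector part <vB>_1:
  e1: -v2*b12 - v3*b13 = -(-1)*(-4) - (4)*(1) = -8
  e2: v1*b12 - v3*b23 = (1)*(-4) - (4)*(2) = -12
  e3: v1*b13 + v2*b23 = (1)*(1) + (-1)*(2) = -1
Trivector part <vB>_3:
  e123: v1*b23 - v2*b13 + v3*b12 = (1)*(2) - (-1)*(1) + (4)*(-4) = -13
vB = -8*e1 - 12*e2 - 1*e3 - 13*e123


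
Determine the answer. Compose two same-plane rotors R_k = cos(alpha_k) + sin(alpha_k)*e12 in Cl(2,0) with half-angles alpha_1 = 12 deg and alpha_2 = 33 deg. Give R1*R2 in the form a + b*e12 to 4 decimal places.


Same-plane rotors commute and their half-angles add:
R1*R2 = cos(a1 + a2) + sin(a1 + a2)*e12.
a1 + a2 = 12 + 33 = 45 deg
cos(45 deg) = 0.7071
sin(45 deg) = 0.7071
R1*R2 = 0.7071 + 0.7071*e12


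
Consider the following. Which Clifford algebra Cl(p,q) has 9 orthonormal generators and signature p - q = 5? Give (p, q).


We need p + q = 9 and p - q = 5.
Adding: 2p = 9 + 5 = 14, so p = 7.
Then q = 9 - 7 = 2.
(p, q) = (7, 2)


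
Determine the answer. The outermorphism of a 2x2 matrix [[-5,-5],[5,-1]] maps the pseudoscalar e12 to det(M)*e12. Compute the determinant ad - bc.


The outermorphism of a linear map f sends e1^e2 to f(e1)^f(e2).
f(e1) = -5*e1 + 5*e2
f(e2) = -5*e1 - 1*e2
f(e1) ^ f(e2) = (-5*e1 + 5*e2) ^ (-5*e1 - 1*e2)
= (-5)*(-1)*e12 + 5*(-5)*e21
= (5 - (-25))*e12
= 30*e12
Coefficient = 30


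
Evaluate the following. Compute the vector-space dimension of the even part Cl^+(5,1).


Even subalgebra dimension = 2^(n-1)
n = 5 + 1 = 6
2^(6 - 1) = 2^5 = 32
Verification: sum of C(6,k) for even k = 1 + 15 + 15 + 1 = 32
Result = 32


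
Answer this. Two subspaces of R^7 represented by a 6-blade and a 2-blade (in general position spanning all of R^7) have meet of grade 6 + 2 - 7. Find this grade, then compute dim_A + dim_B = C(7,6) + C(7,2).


Meet grade = grade(A) + grade(B) - n
= 6 + 2 - 7 = 1
C(7,6) = 7
C(7,2) = 21
dim_A + dim_B = 7 + 21 = 28


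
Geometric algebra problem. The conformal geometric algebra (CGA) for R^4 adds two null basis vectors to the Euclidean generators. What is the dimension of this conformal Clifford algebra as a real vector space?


The conformal model of R^4 uses Cl(5,1): the 4 Euclidean generators plus two extra orthogonal generators e+ (e+^2 = +1) and e- (e-^2 = -1), from which the null vectors e0, einf are built.
Number of generators m = 4 + 2 = 6.
dim Cl(p,q) = 2^m = 2^6 = 64
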